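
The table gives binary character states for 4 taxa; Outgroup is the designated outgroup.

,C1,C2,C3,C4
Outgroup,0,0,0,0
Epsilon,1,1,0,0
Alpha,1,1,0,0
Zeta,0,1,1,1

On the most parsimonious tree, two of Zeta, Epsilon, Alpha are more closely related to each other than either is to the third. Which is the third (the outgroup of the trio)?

The outgroup has state '0' for every character, so '1' is the derived state throughout.
C1: derived state '1' in Alpha and Epsilon only — synapomorphy for {Alpha, Epsilon}.
C2 (derived state '1') is shared by all ingroup taxa — unites the whole ingroup.
C3: derived state '1' in Zeta only — an autapomorphy, so it tells us nothing about relationships among taxa.
C4: derived state '1' in Zeta only — an autapomorphy, so it tells us nothing about relationships among taxa.
Most parsimonious ingroup topology: ((Epsilon,Alpha),Zeta).
Alpha and Epsilon share a more recent common ancestor with each other than either does with Zeta, so Zeta is the least closely related of the three.

Zeta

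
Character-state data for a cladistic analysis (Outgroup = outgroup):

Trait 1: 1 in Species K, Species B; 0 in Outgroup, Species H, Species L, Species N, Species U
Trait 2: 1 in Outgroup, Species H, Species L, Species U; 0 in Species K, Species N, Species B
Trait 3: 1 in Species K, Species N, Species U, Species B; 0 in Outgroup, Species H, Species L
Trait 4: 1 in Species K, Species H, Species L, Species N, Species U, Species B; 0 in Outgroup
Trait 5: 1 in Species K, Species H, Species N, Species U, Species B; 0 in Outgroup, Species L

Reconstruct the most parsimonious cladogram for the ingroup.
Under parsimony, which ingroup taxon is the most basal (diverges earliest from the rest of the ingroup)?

Character polarity is set by the outgroup: the derived state is whichever differs from the outgroup's state, so for Trait 2 the derived state is '0', and for the remaining characters it is '1'.
Trait 1: derived state '1' in Species B and Species K only — synapomorphy for {Species B, Species K}.
Trait 2: derived state '0' in Species B, Species K, and Species N only — synapomorphy for {Species B, Species K, Species N}.
Only Species B, Species K, Species N, and Species U show the derived state '1' for Trait 3, supporting them as a clade.
All ingroup taxa share the derived state '1' for Trait 4; it defines the ingroup but does not resolve relationships within it.
Trait 5 (derived state '1') is shared by Species B, Species H, Species K, Species N, and Species U — a synapomorphy uniting that clade.
Most parsimonious ingroup topology: (((((Species K,Species B),Species N),Species U),Species H),Species L).
Species L is sister to the clade containing all other ingroup taxa, so it is the earliest-diverging (most basal) ingroup lineage.

Species L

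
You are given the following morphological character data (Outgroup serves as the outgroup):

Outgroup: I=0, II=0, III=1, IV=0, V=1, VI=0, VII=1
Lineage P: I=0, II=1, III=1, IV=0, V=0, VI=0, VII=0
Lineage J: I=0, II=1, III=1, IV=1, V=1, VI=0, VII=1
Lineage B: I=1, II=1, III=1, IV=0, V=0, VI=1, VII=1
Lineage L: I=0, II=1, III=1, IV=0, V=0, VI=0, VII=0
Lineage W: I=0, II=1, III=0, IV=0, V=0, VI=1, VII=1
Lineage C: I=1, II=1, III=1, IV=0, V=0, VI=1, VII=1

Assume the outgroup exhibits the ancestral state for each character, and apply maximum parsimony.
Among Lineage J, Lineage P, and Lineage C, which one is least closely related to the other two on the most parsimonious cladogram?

Character polarity is set by the outgroup: the derived state is whichever differs from the outgroup's state, so for III, V, VII the derived state is '0', and for the remaining characters it is '1'.
Only Lineage B and Lineage C show the derived state '1' for I, supporting them as a clade.
All ingroup taxa share the derived state '1' for II; it defines the ingroup but does not resolve relationships within it.
III (derived state '0') is unique to Lineage W (autapomorphy; uninformative for grouping).
IV (derived state '1') is unique to Lineage J (autapomorphy; uninformative for grouping).
V: derived state '0' in Lineage B, Lineage C, Lineage L, Lineage P, and Lineage W only — synapomorphy for {Lineage B, Lineage C, Lineage L, Lineage P, Lineage W}.
VI: derived state '1' in Lineage B, Lineage C, and Lineage W only — synapomorphy for {Lineage B, Lineage C, Lineage W}.
VII: derived state '0' in Lineage L and Lineage P only — synapomorphy for {Lineage L, Lineage P}.
Most parsimonious ingroup topology: (((Lineage P,Lineage L),((Lineage B,Lineage C),Lineage W)),Lineage J).
Lineage P and Lineage C share a more recent common ancestor with each other than either does with Lineage J, so Lineage J is the least closely related of the three.

Lineage J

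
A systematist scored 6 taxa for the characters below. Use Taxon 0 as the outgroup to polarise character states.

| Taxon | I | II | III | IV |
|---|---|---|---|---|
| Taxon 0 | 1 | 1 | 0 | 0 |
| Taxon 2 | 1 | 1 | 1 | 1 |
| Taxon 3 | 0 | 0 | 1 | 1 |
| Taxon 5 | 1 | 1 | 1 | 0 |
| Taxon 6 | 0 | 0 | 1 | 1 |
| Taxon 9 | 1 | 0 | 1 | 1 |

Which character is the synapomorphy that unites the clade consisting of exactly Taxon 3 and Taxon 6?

Character polarity is set by the outgroup: the derived state is whichever differs from the outgroup's state, so for I, II the derived state is '0', and for the remaining characters it is '1'.
I: derived state '0' in Taxon 3 and Taxon 6 only — synapomorphy for {Taxon 3, Taxon 6}.
II (derived state '0') is shared by Taxon 3, Taxon 6, and Taxon 9 — a synapomorphy uniting that clade.
All ingroup taxa share the derived state '1' for III; it defines the ingroup but does not resolve relationships within it.
IV: derived state '1' in Taxon 2, Taxon 3, Taxon 6, and Taxon 9 only — synapomorphy for {Taxon 2, Taxon 3, Taxon 6, Taxon 9}.
Most parsimonious ingroup topology: ((Taxon 2,((Taxon 3,Taxon 6),Taxon 9)),Taxon 5).
The clade {Taxon 3, Taxon 6} is supported by I: its derived state '0' occurs in exactly those taxa and in no other taxon (including the outgroup).

I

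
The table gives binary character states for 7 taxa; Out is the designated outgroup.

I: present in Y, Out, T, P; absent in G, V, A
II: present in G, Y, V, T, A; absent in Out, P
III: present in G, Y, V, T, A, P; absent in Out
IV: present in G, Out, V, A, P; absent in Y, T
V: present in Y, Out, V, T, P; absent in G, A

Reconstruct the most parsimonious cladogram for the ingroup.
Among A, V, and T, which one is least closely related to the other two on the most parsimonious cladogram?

T

Character polarity is set by the outgroup: the derived state is whichever differs from the outgroup's state, so for I, IV, V the derived state is 'absent', and for the remaining characters it is 'present'.
I: derived state 'absent' in A, G, and V only — synapomorphy for {A, G, V}.
II (derived state 'present') is shared by A, G, T, V, and Y — a synapomorphy uniting that clade.
All ingroup taxa share the derived state 'present' for III; it defines the ingroup but does not resolve relationships within it.
IV (derived state 'absent') is shared by T and Y — a synapomorphy uniting that clade.
Only A and G show the derived state 'absent' for V, supporting them as a clade.
Most parsimonious ingroup topology: (((V,(A,G)),(T,Y)),P).
A and V share a more recent common ancestor with each other than either does with T, so T is the least closely related of the three.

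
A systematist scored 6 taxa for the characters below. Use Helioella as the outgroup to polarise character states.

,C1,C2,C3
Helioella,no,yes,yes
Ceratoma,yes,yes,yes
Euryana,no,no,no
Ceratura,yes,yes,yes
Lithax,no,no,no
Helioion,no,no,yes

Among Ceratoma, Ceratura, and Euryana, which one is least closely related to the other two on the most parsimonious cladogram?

Character polarity is set by the outgroup: the derived state is whichever differs from the outgroup's state, so for C2, C3 the derived state is 'no', and for the remaining characters it is 'yes'.
C1: derived state 'yes' in Ceratoma and Ceratura only — synapomorphy for {Ceratoma, Ceratura}.
C2: derived state 'no' in Euryana, Helioion, and Lithax only — synapomorphy for {Euryana, Helioion, Lithax}.
C3 (derived state 'no') is shared by Euryana and Lithax — a synapomorphy uniting that clade.
Most parsimonious ingroup topology: ((Ceratoma,Ceratura),((Euryana,Lithax),Helioion)).
Ceratoma and Ceratura share a more recent common ancestor with each other than either does with Euryana, so Euryana is the least closely related of the three.

Euryana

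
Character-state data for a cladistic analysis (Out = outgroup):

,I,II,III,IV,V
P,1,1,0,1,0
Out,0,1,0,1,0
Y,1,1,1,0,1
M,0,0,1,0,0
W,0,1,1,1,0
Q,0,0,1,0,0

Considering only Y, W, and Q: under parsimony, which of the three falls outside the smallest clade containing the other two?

Character polarity is set by the outgroup: the derived state is whichever differs from the outgroup's state, so for II, IV the derived state is '0', and for the remaining characters it is '1'.
I groups P and Y, which is incompatible with the clades supported by the remaining characters; treating it as convergent (homoplasy) costs fewer steps than any alternative tree.
II: derived state '0' in M and Q only — synapomorphy for {M, Q}.
III (derived state '1') is shared by M, Q, W, and Y — a synapomorphy uniting that clade.
Only M, Q, and Y show the derived state '0' for IV, supporting them as a clade.
V: derived state '1' in Y only — an autapomorphy, so it tells us nothing about relationships among taxa.
Most parsimonious ingroup topology: ((((M,Q),Y),W),P).
Q and Y share a more recent common ancestor with each other than either does with W, so W is the least closely related of the three.

W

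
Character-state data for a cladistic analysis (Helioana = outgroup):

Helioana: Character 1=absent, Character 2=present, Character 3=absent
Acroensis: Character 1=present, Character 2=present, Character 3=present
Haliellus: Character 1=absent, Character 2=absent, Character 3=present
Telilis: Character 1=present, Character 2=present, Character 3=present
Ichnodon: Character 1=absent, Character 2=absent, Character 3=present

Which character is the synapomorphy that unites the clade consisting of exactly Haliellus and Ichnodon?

Character 2

Character polarity is set by the outgroup: the derived state is whichever differs from the outgroup's state, so for Character 2 the derived state is 'absent', and for the remaining characters it is 'present'.
Character 1 (derived state 'present') is shared by Acroensis and Telilis — a synapomorphy uniting that clade.
Character 2: derived state 'absent' in Haliellus and Ichnodon only — synapomorphy for {Haliellus, Ichnodon}.
All ingroup taxa share the derived state 'present' for Character 3; it defines the ingroup but does not resolve relationships within it.
Most parsimonious ingroup topology: ((Acroensis,Telilis),(Haliellus,Ichnodon)).
The clade {Haliellus, Ichnodon} is supported by Character 2: its derived state 'absent' occurs in exactly those taxa and in no other taxon (including the outgroup).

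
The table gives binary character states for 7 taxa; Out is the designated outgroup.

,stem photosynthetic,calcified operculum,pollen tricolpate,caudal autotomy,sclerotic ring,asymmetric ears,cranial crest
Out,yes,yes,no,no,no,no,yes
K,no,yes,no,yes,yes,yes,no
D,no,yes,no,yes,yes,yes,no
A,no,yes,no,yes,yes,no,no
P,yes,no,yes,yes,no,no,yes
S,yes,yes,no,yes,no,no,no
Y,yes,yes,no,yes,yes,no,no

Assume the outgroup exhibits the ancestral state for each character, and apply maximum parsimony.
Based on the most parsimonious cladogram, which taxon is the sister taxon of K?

Character polarity is set by the outgroup: the derived state is whichever differs from the outgroup's state, so for stem photosynthetic, calcified operculum, cranial crest the derived state is 'no', and for the remaining characters it is 'yes'.
stem photosynthetic: derived state 'no' in A, D, and K only — synapomorphy for {A, D, K}.
calcified operculum (derived state 'no') is unique to P (autapomorphy; uninformative for grouping).
pollen tricolpate (derived state 'yes') is unique to P (autapomorphy; uninformative for grouping).
caudal autotomy (derived state 'yes') is shared by all ingroup taxa — unites the whole ingroup.
sclerotic ring: derived state 'yes' in A, D, K, and Y only — synapomorphy for {A, D, K, Y}.
asymmetric ears (derived state 'yes') is shared by D and K — a synapomorphy uniting that clade.
Only A, D, K, S, and Y show the derived state 'no' for cranial crest, supporting them as a clade.
Most parsimonious ingroup topology: (((((K,D),A),Y),S),P).
K and D form a cherry on this tree, so they are sister taxa.

D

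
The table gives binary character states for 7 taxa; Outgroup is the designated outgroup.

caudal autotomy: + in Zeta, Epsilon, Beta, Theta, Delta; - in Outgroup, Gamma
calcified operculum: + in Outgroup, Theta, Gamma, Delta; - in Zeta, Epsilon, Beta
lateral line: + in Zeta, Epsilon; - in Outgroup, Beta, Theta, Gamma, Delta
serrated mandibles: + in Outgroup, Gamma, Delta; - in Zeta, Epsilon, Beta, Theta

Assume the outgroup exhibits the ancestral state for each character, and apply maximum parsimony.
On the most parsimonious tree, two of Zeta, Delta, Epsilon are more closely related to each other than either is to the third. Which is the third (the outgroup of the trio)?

Character polarity is set by the outgroup: the derived state is whichever differs from the outgroup's state, so for calcified operculum, serrated mandibles the derived state is '-', and for the remaining characters it is '+'.
Only Beta, Delta, Epsilon, Theta, and Zeta show the derived state '+' for caudal autotomy, supporting them as a clade.
calcified operculum: derived state '-' in Beta, Epsilon, and Zeta only — synapomorphy for {Beta, Epsilon, Zeta}.
lateral line (derived state '+') is shared by Epsilon and Zeta — a synapomorphy uniting that clade.
serrated mandibles: derived state '-' in Beta, Epsilon, Theta, and Zeta only — synapomorphy for {Beta, Epsilon, Theta, Zeta}.
Most parsimonious ingroup topology: (((((Zeta,Epsilon),Beta),Theta),Delta),Gamma).
Zeta and Epsilon share a more recent common ancestor with each other than either does with Delta, so Delta is the least closely related of the three.

Delta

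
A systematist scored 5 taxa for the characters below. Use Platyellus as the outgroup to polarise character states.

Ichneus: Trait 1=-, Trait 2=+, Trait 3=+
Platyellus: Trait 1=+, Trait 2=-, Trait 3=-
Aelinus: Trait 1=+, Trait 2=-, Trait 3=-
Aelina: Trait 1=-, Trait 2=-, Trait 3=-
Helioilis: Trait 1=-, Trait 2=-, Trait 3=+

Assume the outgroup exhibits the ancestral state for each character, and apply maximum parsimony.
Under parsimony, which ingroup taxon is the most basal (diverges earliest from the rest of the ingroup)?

Aelinus

Character polarity is set by the outgroup: the derived state is whichever differs from the outgroup's state, so for Trait 1 the derived state is '-', and for the remaining characters it is '+'.
Trait 1: derived state '-' in Aelina, Helioilis, and Ichneus only — synapomorphy for {Aelina, Helioilis, Ichneus}.
Trait 2 (derived state '+') is unique to Ichneus (autapomorphy; uninformative for grouping).
Only Helioilis and Ichneus show the derived state '+' for Trait 3, supporting them as a clade.
Most parsimonious ingroup topology: (((Ichneus,Helioilis),Aelina),Aelinus).
Aelinus is sister to the clade containing all other ingroup taxa, so it is the earliest-diverging (most basal) ingroup lineage.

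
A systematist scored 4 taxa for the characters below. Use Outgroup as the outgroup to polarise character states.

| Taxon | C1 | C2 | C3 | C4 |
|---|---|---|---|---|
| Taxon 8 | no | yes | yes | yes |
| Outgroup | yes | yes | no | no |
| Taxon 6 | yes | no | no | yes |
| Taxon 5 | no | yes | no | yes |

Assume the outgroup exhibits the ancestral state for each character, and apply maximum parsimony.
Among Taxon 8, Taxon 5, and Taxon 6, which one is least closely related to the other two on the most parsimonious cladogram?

Taxon 6

Character polarity is set by the outgroup: the derived state is whichever differs from the outgroup's state, so for C1, C2 the derived state is 'no', and for the remaining characters it is 'yes'.
Only Taxon 5 and Taxon 8 show the derived state 'no' for C1, supporting them as a clade.
C2 (derived state 'no') is unique to Taxon 6 (autapomorphy; uninformative for grouping).
C3 (derived state 'yes') is unique to Taxon 8 (autapomorphy; uninformative for grouping).
All ingroup taxa share the derived state 'yes' for C4; it defines the ingroup but does not resolve relationships within it.
Most parsimonious ingroup topology: (Taxon 6,(Taxon 5,Taxon 8)).
Taxon 8 and Taxon 5 share a more recent common ancestor with each other than either does with Taxon 6, so Taxon 6 is the least closely related of the three.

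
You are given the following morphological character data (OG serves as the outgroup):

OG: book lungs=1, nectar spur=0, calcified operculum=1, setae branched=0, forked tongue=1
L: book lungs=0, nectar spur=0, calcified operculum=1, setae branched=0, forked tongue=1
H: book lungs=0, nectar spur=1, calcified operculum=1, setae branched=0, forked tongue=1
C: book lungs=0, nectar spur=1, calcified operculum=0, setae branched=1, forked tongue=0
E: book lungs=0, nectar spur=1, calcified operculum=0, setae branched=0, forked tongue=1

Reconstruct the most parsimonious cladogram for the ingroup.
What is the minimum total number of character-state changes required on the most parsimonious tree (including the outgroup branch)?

Character polarity is set by the outgroup: the derived state is whichever differs from the outgroup's state, so for book lungs, calcified operculum, forked tongue the derived state is '0', and for the remaining characters it is '1'.
All ingroup taxa share the derived state '0' for book lungs; it defines the ingroup but does not resolve relationships within it.
nectar spur (derived state '1') is shared by C, E, and H — a synapomorphy uniting that clade.
calcified operculum (derived state '0') is shared by C and E — a synapomorphy uniting that clade.
setae branched (derived state '1') is unique to C (autapomorphy; uninformative for grouping).
forked tongue: derived state '0' in C only — an autapomorphy, so it tells us nothing about relationships among taxa.
Most parsimonious ingroup topology: (L,(H,(C,E))).
Changes per character on this tree: book lungs: 1; nectar spur: 1; calcified operculum: 1; setae branched: 1; forked tongue: 1.
Total = 5.

5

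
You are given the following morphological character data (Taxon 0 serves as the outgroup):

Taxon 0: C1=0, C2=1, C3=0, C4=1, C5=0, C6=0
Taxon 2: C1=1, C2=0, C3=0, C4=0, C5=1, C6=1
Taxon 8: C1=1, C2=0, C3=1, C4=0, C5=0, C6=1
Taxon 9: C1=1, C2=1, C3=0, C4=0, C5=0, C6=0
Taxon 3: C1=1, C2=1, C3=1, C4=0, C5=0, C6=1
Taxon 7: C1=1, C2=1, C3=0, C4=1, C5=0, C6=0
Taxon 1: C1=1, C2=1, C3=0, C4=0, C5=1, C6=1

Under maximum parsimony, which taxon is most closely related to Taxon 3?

Character polarity is set by the outgroup: the derived state is whichever differs from the outgroup's state, so for C2, C4 the derived state is '0', and for the remaining characters it is '1'.
All ingroup taxa share the derived state '1' for C1; it defines the ingroup but does not resolve relationships within it.
C2 (state '0') occurs in Taxon 2 and Taxon 8 but conflicts with the nesting implied by the other characters — most parsimoniously interpreted as homoplasy.
C3 (derived state '1') is shared by Taxon 3 and Taxon 8 — a synapomorphy uniting that clade.
C4 (derived state '0') is shared by Taxon 1, Taxon 2, Taxon 3, Taxon 8, and Taxon 9 — a synapomorphy uniting that clade.
C5 (derived state '1') is shared by Taxon 1 and Taxon 2 — a synapomorphy uniting that clade.
Only Taxon 1, Taxon 2, Taxon 3, and Taxon 8 show the derived state '1' for C6, supporting them as a clade.
Most parsimonious ingroup topology: ((((Taxon 2,Taxon 1),(Taxon 8,Taxon 3)),Taxon 9),Taxon 7).
Taxon 3 and Taxon 8 form a cherry on this tree, so they are sister taxa.

Taxon 8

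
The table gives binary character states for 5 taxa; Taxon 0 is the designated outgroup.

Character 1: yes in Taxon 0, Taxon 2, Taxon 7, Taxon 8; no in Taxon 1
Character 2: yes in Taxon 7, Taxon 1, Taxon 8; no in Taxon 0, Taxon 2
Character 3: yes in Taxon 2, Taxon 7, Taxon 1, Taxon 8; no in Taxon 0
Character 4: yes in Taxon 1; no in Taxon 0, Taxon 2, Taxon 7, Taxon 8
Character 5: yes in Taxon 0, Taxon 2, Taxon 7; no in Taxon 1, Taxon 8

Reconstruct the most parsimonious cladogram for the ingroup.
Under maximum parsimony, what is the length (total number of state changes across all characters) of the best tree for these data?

Character polarity is set by the outgroup: the derived state is whichever differs from the outgroup's state, so for Character 1, Character 5 the derived state is 'no', and for the remaining characters it is 'yes'.
Character 1 (derived state 'no') is unique to Taxon 1 (autapomorphy; uninformative for grouping).
Character 2 (derived state 'yes') is shared by Taxon 1, Taxon 7, and Taxon 8 — a synapomorphy uniting that clade.
All ingroup taxa share the derived state 'yes' for Character 3; it defines the ingroup but does not resolve relationships within it.
Character 4: derived state 'yes' in Taxon 1 only — an autapomorphy, so it tells us nothing about relationships among taxa.
Character 5 (derived state 'no') is shared by Taxon 1 and Taxon 8 — a synapomorphy uniting that clade.
Most parsimonious ingroup topology: (Taxon 2,(Taxon 7,(Taxon 1,Taxon 8))).
Changes per character on this tree: Character 1: 1; Character 2: 1; Character 3: 1; Character 4: 1; Character 5: 1.
Total = 5.

5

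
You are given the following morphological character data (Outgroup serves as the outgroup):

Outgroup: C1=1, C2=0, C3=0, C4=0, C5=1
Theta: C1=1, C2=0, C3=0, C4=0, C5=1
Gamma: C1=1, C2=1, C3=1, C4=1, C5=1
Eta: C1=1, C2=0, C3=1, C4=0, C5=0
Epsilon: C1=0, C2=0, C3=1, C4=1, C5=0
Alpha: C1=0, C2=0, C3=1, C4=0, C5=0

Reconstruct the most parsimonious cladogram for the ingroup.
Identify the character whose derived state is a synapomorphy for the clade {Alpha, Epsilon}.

Character polarity is set by the outgroup: the derived state is whichever differs from the outgroup's state, so for C1, C5 the derived state is '0', and for the remaining characters it is '1'.
C1: derived state '0' in Alpha and Epsilon only — synapomorphy for {Alpha, Epsilon}.
C2 (derived state '1') is unique to Gamma (autapomorphy; uninformative for grouping).
Only Alpha, Epsilon, Eta, and Gamma show the derived state '1' for C3, supporting them as a clade.
C4 groups Epsilon and Gamma, which is incompatible with the clades supported by the remaining characters; treating it as convergent (homoplasy) costs fewer steps than any alternative tree.
C5 (derived state '0') is shared by Alpha, Epsilon, and Eta — a synapomorphy uniting that clade.
Most parsimonious ingroup topology: (Theta,(Gamma,(Eta,(Epsilon,Alpha)))).
The clade {Alpha, Epsilon} is supported by C1: its derived state '0' occurs in exactly those taxa and in no other taxon (including the outgroup).

C1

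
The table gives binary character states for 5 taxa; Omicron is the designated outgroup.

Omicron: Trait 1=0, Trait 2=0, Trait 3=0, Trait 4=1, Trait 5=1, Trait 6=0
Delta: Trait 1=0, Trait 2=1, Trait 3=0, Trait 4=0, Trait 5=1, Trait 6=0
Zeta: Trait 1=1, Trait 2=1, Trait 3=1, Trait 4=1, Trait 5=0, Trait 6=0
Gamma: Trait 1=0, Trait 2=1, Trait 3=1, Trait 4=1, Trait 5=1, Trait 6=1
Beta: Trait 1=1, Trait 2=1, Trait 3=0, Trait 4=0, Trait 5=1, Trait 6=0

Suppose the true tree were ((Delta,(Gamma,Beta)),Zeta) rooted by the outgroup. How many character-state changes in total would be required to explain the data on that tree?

9

Map each character onto ((Delta,(Gamma,Beta)),Zeta) (rooted by Omicron) and count the minimum state changes it requires (Fitch parsimony):
Trait 1: 2; Trait 2: 1; Trait 3: 2; Trait 4: 2; Trait 5: 1; Trait 6: 1.
Total tree length = 9.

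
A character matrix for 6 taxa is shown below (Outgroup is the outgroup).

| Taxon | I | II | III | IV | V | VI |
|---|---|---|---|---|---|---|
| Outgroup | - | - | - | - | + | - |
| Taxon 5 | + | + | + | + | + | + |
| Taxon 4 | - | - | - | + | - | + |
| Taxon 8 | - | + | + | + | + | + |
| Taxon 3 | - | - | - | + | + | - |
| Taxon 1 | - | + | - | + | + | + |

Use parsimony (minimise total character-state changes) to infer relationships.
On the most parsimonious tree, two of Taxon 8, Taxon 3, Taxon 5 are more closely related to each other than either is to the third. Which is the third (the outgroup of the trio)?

Character polarity is set by the outgroup: the derived state is whichever differs from the outgroup's state, so for V the derived state is '-', and for the remaining characters it is '+'.
I (derived state '+') is unique to Taxon 5 (autapomorphy; uninformative for grouping).
Only Taxon 1, Taxon 5, and Taxon 8 show the derived state '+' for II, supporting them as a clade.
III: derived state '+' in Taxon 5 and Taxon 8 only — synapomorphy for {Taxon 5, Taxon 8}.
IV (derived state '+') is shared by all ingroup taxa — unites the whole ingroup.
V (derived state '-') is unique to Taxon 4 (autapomorphy; uninformative for grouping).
VI (derived state '+') is shared by Taxon 1, Taxon 4, Taxon 5, and Taxon 8 — a synapomorphy uniting that clade.
Most parsimonious ingroup topology: ((((Taxon 5,Taxon 8),Taxon 1),Taxon 4),Taxon 3).
Taxon 8 and Taxon 5 share a more recent common ancestor with each other than either does with Taxon 3, so Taxon 3 is the least closely related of the three.

Taxon 3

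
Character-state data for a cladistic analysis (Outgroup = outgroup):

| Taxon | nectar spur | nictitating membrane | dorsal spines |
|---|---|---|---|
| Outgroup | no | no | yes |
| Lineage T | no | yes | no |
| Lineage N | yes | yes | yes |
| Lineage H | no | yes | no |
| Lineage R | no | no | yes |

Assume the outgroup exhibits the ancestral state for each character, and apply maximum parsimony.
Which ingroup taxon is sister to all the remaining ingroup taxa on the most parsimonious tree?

Character polarity is set by the outgroup: the derived state is whichever differs from the outgroup's state, so for dorsal spines the derived state is 'no', and for the remaining characters it is 'yes'.
nectar spur: derived state 'yes' in Lineage N only — an autapomorphy, so it tells us nothing about relationships among taxa.
nictitating membrane: derived state 'yes' in Lineage H, Lineage N, and Lineage T only — synapomorphy for {Lineage H, Lineage N, Lineage T}.
dorsal spines: derived state 'no' in Lineage H and Lineage T only — synapomorphy for {Lineage H, Lineage T}.
Most parsimonious ingroup topology: (((Lineage T,Lineage H),Lineage N),Lineage R).
Lineage R is sister to the clade containing all other ingroup taxa, so it is the earliest-diverging (most basal) ingroup lineage.

Lineage R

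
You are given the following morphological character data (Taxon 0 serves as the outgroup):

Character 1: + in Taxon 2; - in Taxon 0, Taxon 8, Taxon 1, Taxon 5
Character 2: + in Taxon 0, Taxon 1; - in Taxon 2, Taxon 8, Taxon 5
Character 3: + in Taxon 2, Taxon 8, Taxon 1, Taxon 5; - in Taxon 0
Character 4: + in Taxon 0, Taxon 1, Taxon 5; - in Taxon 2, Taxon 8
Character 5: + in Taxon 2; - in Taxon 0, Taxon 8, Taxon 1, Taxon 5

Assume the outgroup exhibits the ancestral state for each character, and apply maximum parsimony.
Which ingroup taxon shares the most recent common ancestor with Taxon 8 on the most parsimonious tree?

Character polarity is set by the outgroup: the derived state is whichever differs from the outgroup's state, so for Character 2, Character 4 the derived state is '-', and for the remaining characters it is '+'.
Character 1: derived state '+' in Taxon 2 only — an autapomorphy, so it tells us nothing about relationships among taxa.
Character 2 (derived state '-') is shared by Taxon 2, Taxon 5, and Taxon 8 — a synapomorphy uniting that clade.
Character 3 (derived state '+') is shared by all ingroup taxa — unites the whole ingroup.
Character 4: derived state '-' in Taxon 2 and Taxon 8 only — synapomorphy for {Taxon 2, Taxon 8}.
Character 5 (derived state '+') is unique to Taxon 2 (autapomorphy; uninformative for grouping).
Most parsimonious ingroup topology: (((Taxon 2,Taxon 8),Taxon 5),Taxon 1).
Taxon 8 and Taxon 2 form a cherry on this tree, so they are sister taxa.

Taxon 2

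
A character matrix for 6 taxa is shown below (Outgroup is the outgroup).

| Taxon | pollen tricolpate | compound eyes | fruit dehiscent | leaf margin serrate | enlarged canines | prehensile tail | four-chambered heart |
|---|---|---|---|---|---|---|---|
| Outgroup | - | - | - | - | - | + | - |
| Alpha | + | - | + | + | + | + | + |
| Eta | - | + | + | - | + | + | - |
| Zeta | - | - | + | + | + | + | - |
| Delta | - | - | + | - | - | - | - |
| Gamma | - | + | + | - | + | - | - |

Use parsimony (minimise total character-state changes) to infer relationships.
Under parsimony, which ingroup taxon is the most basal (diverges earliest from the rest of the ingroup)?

Character polarity is set by the outgroup: the derived state is whichever differs from the outgroup's state, so for prehensile tail the derived state is '-', and for the remaining characters it is '+'.
pollen tricolpate: derived state '+' in Alpha only — an autapomorphy, so it tells us nothing about relationships among taxa.
compound eyes: derived state '+' in Eta and Gamma only — synapomorphy for {Eta, Gamma}.
fruit dehiscent (derived state '+') is shared by all ingroup taxa — unites the whole ingroup.
Only Alpha and Zeta show the derived state '+' for leaf margin serrate, supporting them as a clade.
enlarged canines (derived state '+') is shared by Alpha, Eta, Gamma, and Zeta — a synapomorphy uniting that clade.
prehensile tail groups Delta and Gamma, which is incompatible with the clades supported by the remaining characters; treating it as convergent (homoplasy) costs fewer steps than any alternative tree.
four-chambered heart: derived state '+' in Alpha only — an autapomorphy, so it tells us nothing about relationships among taxa.
Most parsimonious ingroup topology: (((Alpha,Zeta),(Eta,Gamma)),Delta).
Delta is sister to the clade containing all other ingroup taxa, so it is the earliest-diverging (most basal) ingroup lineage.

Delta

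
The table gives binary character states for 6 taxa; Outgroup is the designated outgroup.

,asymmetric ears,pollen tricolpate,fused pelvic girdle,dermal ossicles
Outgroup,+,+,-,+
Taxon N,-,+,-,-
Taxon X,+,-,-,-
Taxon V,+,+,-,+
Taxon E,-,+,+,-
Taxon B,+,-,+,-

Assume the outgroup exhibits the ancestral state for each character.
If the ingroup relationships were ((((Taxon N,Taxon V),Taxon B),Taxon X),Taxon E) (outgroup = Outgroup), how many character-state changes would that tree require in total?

Map each character onto ((((Taxon N,Taxon V),Taxon B),Taxon X),Taxon E) (rooted by Outgroup) and count the minimum state changes it requires (Fitch parsimony):
asymmetric ears: 2; pollen tricolpate: 2; fused pelvic girdle: 2; dermal ossicles: 2.
Total tree length = 8.

8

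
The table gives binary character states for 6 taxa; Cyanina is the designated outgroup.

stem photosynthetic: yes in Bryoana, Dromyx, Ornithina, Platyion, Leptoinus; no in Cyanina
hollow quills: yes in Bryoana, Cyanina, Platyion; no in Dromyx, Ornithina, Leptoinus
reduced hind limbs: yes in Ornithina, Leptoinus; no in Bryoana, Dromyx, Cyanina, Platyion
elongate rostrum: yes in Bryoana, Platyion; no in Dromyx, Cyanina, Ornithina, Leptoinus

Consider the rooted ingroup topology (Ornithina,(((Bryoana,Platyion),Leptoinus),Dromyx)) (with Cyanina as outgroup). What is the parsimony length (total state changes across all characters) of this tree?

6

Map each character onto (Ornithina,(((Bryoana,Platyion),Leptoinus),Dromyx)) (rooted by Cyanina) and count the minimum state changes it requires (Fitch parsimony):
stem photosynthetic: 1; hollow quills: 2; reduced hind limbs: 2; elongate rostrum: 1.
Total tree length = 6.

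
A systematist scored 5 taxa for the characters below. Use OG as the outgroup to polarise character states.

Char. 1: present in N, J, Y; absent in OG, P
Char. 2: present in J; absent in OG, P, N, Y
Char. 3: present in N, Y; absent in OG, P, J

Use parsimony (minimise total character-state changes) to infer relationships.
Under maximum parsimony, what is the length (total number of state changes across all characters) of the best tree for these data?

The outgroup has state 'absent' for every character, so 'present' is the derived state throughout.
Char. 1: derived state 'present' in J, N, and Y only — synapomorphy for {J, N, Y}.
Char. 2: derived state 'present' in J only — an autapomorphy, so it tells us nothing about relationships among taxa.
Char. 3 (derived state 'present') is shared by N and Y — a synapomorphy uniting that clade.
Most parsimonious ingroup topology: (P,((N,Y),J)).
Changes per character on this tree: Char. 1: 1; Char. 2: 1; Char. 3: 1.
Total = 3.

3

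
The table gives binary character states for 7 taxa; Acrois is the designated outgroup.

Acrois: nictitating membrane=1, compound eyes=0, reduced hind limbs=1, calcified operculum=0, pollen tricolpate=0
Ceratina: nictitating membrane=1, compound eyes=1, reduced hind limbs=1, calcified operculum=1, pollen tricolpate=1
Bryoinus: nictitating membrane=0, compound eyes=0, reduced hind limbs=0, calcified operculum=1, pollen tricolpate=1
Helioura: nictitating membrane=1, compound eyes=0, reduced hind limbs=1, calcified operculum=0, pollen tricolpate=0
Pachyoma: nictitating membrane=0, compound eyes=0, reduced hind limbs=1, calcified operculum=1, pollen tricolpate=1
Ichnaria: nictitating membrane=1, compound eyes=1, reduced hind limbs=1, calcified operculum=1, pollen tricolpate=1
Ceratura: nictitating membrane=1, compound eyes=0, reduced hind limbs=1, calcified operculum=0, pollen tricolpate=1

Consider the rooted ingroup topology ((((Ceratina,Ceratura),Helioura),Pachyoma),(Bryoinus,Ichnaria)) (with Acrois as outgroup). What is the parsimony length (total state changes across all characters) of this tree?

10

Map each character onto ((((Ceratina,Ceratura),Helioura),Pachyoma),(Bryoinus,Ichnaria)) (rooted by Acrois) and count the minimum state changes it requires (Fitch parsimony):
nictitating membrane: 2; compound eyes: 2; reduced hind limbs: 1; calcified operculum: 3; pollen tricolpate: 2.
Total tree length = 10.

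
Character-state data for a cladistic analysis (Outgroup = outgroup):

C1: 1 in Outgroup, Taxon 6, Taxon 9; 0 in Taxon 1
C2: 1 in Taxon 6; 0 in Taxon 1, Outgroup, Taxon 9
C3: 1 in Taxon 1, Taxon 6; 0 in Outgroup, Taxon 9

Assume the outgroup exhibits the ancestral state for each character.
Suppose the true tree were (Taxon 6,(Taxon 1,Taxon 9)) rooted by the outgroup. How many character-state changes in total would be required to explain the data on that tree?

Map each character onto (Taxon 6,(Taxon 1,Taxon 9)) (rooted by Outgroup) and count the minimum state changes it requires (Fitch parsimony):
C1: 1; C2: 1; C3: 2.
Total tree length = 4.

4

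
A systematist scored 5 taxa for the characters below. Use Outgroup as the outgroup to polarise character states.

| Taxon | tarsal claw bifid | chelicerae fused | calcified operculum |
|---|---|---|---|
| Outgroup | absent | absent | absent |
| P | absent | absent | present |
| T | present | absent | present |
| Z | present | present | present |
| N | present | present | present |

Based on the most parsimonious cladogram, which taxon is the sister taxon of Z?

The outgroup has state 'absent' for every character, so 'present' is the derived state throughout.
tarsal claw bifid (derived state 'present') is shared by N, T, and Z — a synapomorphy uniting that clade.
Only N and Z show the derived state 'present' for chelicerae fused, supporting them as a clade.
All ingroup taxa share the derived state 'present' for calcified operculum; it defines the ingroup but does not resolve relationships within it.
Most parsimonious ingroup topology: (P,(T,(Z,N))).
Z and N form a cherry on this tree, so they are sister taxa.

N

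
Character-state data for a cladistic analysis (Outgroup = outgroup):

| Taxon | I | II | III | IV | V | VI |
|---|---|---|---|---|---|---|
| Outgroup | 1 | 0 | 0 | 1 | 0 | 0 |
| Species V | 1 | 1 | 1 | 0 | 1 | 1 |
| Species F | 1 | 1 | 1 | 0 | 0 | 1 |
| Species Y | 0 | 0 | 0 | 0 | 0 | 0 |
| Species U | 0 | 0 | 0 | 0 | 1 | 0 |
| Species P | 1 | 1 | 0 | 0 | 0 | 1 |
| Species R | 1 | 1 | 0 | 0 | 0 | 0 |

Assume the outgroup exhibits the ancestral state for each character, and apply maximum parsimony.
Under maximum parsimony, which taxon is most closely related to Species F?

Species V

Character polarity is set by the outgroup: the derived state is whichever differs from the outgroup's state, so for I, IV the derived state is '0', and for the remaining characters it is '1'.
Only Species U and Species Y show the derived state '0' for I, supporting them as a clade.
II (derived state '1') is shared by Species F, Species P, Species R, and Species V — a synapomorphy uniting that clade.
III: derived state '1' in Species F and Species V only — synapomorphy for {Species F, Species V}.
All ingroup taxa share the derived state '0' for IV; it defines the ingroup but does not resolve relationships within it.
V (state '1') occurs in Species U and Species V but conflicts with the nesting implied by the other characters — most parsimoniously interpreted as homoplasy.
VI (derived state '1') is shared by Species F, Species P, and Species V — a synapomorphy uniting that clade.
Most parsimonious ingroup topology: ((((Species V,Species F),Species P),Species R),(Species Y,Species U)).
Species F and Species V form a cherry on this tree, so they are sister taxa.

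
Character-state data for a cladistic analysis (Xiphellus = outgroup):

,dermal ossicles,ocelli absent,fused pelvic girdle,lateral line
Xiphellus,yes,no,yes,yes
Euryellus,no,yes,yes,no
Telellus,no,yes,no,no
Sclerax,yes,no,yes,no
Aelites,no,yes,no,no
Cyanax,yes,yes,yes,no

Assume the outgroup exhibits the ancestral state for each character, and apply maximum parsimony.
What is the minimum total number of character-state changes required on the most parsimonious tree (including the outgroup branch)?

4

Character polarity is set by the outgroup: the derived state is whichever differs from the outgroup's state, so for dermal ossicles, fused pelvic girdle, lateral line the derived state is 'no', and for the remaining characters it is 'yes'.
dermal ossicles: derived state 'no' in Aelites, Euryellus, and Telellus only — synapomorphy for {Aelites, Euryellus, Telellus}.
ocelli absent: derived state 'yes' in Aelites, Cyanax, Euryellus, and Telellus only — synapomorphy for {Aelites, Cyanax, Euryellus, Telellus}.
fused pelvic girdle (derived state 'no') is shared by Aelites and Telellus — a synapomorphy uniting that clade.
lateral line (derived state 'no') is shared by all ingroup taxa — unites the whole ingroup.
Most parsimonious ingroup topology: (((Euryellus,(Telellus,Aelites)),Cyanax),Sclerax).
Changes per character on this tree: dermal ossicles: 1; ocelli absent: 1; fused pelvic girdle: 1; lateral line: 1.
Total = 4.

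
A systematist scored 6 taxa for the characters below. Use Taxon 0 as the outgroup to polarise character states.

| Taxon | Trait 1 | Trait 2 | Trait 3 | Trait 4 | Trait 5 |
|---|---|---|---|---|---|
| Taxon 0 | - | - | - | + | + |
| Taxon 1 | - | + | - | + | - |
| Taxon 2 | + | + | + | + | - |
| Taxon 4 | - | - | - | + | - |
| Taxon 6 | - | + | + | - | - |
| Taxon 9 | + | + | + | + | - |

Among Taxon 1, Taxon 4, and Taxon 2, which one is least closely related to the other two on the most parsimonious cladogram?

Character polarity is set by the outgroup: the derived state is whichever differs from the outgroup's state, so for Trait 4, Trait 5 the derived state is '-', and for the remaining characters it is '+'.
Trait 1: derived state '+' in Taxon 2 and Taxon 9 only — synapomorphy for {Taxon 2, Taxon 9}.
Only Taxon 1, Taxon 2, Taxon 6, and Taxon 9 show the derived state '+' for Trait 2, supporting them as a clade.
Only Taxon 2, Taxon 6, and Taxon 9 show the derived state '+' for Trait 3, supporting them as a clade.
Trait 4 (derived state '-') is unique to Taxon 6 (autapomorphy; uninformative for grouping).
All ingroup taxa share the derived state '-' for Trait 5; it defines the ingroup but does not resolve relationships within it.
Most parsimonious ingroup topology: ((Taxon 1,((Taxon 2,Taxon 9),Taxon 6)),Taxon 4).
Taxon 2 and Taxon 1 share a more recent common ancestor with each other than either does with Taxon 4, so Taxon 4 is the least closely related of the three.

Taxon 4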